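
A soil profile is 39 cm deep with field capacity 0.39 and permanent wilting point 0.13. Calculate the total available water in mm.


AWC = (FC - PWP) * d * 10
AWC = (0.39 - 0.13) * 39 * 10
AWC = 0.2600 * 39 * 10

101.4000 mm


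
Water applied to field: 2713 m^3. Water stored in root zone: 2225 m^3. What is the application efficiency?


Ea = V_root / V_field * 100 = 2225 / 2713 * 100 = 82.0125%

82.0125 %


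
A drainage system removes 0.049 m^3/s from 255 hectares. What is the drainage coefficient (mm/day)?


DC = Q * 86400 / (A * 10000) * 1000
DC = 0.049 * 86400 / (255 * 10000) * 1000
DC = 4233600.0000 / 2550000

1.6602 mm/day


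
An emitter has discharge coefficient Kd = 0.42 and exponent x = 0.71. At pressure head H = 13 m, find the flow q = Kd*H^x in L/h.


q = Kd * H^x = 0.42 * 13^0.71 = 0.42 * 6.178738

2.5951 L/h


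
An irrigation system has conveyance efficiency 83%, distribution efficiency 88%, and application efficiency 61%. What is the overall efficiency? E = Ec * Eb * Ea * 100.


Ec = 0.83, Eb = 0.88, Ea = 0.61
E = 0.83 * 0.88 * 0.61 * 100 = 44.5544%

44.5544 %


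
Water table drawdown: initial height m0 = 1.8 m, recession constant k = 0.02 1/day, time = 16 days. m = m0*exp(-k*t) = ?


m = m0 * exp(-k*t)
m = 1.8 * exp(-0.02 * 16)
m = 1.8 * exp(-0.3200)

1.3071 m


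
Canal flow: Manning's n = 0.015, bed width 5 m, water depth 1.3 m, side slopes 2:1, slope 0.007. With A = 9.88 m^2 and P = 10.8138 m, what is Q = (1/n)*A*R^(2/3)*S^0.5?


R = A/P = 9.88/10.8138 = 0.913647
Q = (1/0.015) * 9.88 * 0.913647^(2/3) * 0.007^0.5

51.8880 m^3/s


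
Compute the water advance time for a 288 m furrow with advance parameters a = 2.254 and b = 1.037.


t = (L/a)^(1/b)
t = (288/2.254)^(1/1.037)
t = 127.772848^(1/1.037)

107.4685 min


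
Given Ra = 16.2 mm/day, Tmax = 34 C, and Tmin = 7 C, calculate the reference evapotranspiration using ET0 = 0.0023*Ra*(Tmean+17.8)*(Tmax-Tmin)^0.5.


Tmean = (Tmax + Tmin)/2 = (34 + 7)/2 = 20.5
ET0 = 0.0023 * 16.2 * (20.5 + 17.8) * sqrt(34 - 7)
ET0 = 0.0023 * 16.2 * 38.3 * 5.196152

7.4152 mm/day


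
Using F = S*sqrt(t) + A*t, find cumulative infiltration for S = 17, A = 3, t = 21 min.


F = S*sqrt(t) + A*t
F = 17*sqrt(21) + 3*21
F = 17*4.582576 + 63

140.9038 mm


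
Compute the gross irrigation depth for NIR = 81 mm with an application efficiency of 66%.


Ea = 66% = 0.66
GID = NIR / Ea = 81 / 0.66 = 122.7273 mm

122.7273 mm


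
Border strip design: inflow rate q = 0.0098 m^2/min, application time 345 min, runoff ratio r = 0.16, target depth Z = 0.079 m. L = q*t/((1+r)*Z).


L = q*t/((1+r)*Z)
L = 0.0098*345/((1+0.16)*0.079)
L = 3.381/0.09164

36.8944 m


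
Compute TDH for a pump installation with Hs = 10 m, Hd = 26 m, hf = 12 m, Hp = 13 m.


TDH = Hs + Hd + hf + Hp = 10 + 26 + 12 + 13 = 61

61 m


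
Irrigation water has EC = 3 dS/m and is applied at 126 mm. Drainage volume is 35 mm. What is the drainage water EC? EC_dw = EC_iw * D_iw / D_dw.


EC_dw = EC_iw * D_iw / D_dw
EC_dw = 3 * 126 / 35
EC_dw = 378 / 35

10.8000 dS/m


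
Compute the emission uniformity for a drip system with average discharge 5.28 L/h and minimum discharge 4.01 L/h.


EU = (q_min/q_avg)*100 = (4.01/5.28)*100 = 75.9470%

75.9470 %


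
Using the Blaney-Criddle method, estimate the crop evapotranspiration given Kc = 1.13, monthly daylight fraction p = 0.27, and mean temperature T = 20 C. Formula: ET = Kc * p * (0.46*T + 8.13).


ET = Kc * p * (0.46*T + 8.13)
ET = 1.13 * 0.27 * (0.46*20 + 8.13)
ET = 1.13 * 0.27 * 17.3300

5.2874 mm/day


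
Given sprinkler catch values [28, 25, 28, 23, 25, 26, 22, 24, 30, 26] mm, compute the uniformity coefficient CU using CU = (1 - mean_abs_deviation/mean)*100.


mean = 25.700000 mm
MAD = 1.900000 mm
CU = (1 - 1.900000/25.700000)*100

92.6070 %


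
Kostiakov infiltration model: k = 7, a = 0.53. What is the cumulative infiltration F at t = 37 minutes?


F = k * t^a = 7 * 37^0.53
F = 7 * 6.778708

47.4510 mm


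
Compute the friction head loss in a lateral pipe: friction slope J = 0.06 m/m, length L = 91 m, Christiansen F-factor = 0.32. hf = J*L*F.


hf = J * L * F = 0.06 * 91 * 0.32 = 1.7472 m

1.7472 m


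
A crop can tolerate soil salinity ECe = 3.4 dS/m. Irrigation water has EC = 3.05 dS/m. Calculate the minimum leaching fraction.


LR = ECiw / (5*ECe - ECiw)
LR = 3.05 / (5*3.4 - 3.05)
LR = 3.05 / 13.9500

0.2186


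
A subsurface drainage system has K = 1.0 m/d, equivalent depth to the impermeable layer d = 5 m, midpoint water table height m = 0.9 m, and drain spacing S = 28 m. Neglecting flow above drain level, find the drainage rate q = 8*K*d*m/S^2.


q = 8*K*d*m/S^2
q = 8*1.0*5*0.9/28^2
q = 36.0000 / 784

0.0459 m/d


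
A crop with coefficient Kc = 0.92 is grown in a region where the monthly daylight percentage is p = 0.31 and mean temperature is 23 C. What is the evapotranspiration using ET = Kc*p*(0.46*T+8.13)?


ET = Kc * p * (0.46*T + 8.13)
ET = 0.92 * 0.31 * (0.46*23 + 8.13)
ET = 0.92 * 0.31 * 18.7100

5.3361 mm/day


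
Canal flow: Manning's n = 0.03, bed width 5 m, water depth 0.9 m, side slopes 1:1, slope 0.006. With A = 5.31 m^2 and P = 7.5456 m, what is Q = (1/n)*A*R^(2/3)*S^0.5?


R = A/P = 5.31/7.5456 = 0.703721
Q = (1/0.03) * 5.31 * 0.703721^(2/3) * 0.006^0.5

10.8472 m^3/s


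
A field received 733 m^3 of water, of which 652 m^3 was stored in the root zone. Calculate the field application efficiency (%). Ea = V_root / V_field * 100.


Ea = V_root / V_field * 100 = 652 / 733 * 100 = 88.9495%

88.9495 %


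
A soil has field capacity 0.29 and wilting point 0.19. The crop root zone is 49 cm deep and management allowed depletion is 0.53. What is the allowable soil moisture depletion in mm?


SMD = (FC - PWP) * d * MAD * 10
SMD = (0.29 - 0.19) * 49 * 0.53 * 10
SMD = 0.1000 * 49 * 0.53 * 10

25.9700 mm


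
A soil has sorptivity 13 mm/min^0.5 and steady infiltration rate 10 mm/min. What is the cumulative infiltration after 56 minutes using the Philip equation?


F = S*sqrt(t) + A*t
F = 13*sqrt(56) + 10*56
F = 13*7.483315 + 560

657.2831 mm


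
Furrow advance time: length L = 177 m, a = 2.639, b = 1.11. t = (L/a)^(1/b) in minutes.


t = (L/a)^(1/b)
t = (177/2.639)^(1/1.11)
t = 67.070860^(1/1.11)

44.2106 min


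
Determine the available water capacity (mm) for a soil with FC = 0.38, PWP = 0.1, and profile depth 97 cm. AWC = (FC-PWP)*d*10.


AWC = (FC - PWP) * d * 10
AWC = (0.38 - 0.1) * 97 * 10
AWC = 0.2800 * 97 * 10

271.6000 mm


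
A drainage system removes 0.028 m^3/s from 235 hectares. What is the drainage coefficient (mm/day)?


DC = Q * 86400 / (A * 10000) * 1000
DC = 0.028 * 86400 / (235 * 10000) * 1000
DC = 2419200.0000 / 2350000

1.0294 mm/day


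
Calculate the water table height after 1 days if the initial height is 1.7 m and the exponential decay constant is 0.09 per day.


m = m0 * exp(-k*t)
m = 1.7 * exp(-0.09 * 1)
m = 1.7 * exp(-0.0900)

1.5537 m


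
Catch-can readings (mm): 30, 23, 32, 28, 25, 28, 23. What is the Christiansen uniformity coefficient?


mean = 27.000000 mm
MAD = 2.857143 mm
CU = (1 - 2.857143/27.000000)*100

89.4180 %


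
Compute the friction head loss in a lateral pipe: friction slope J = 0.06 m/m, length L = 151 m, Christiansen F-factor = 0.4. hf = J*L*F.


hf = J * L * F = 0.06 * 151 * 0.4 = 3.6240 m

3.6240 m


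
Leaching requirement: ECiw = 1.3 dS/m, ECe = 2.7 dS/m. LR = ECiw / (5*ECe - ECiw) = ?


LR = ECiw / (5*ECe - ECiw)
LR = 1.3 / (5*2.7 - 1.3)
LR = 1.3 / 12.2000

0.1066


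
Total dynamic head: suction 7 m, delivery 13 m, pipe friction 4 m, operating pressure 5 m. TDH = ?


TDH = Hs + Hd + hf + Hp = 7 + 13 + 4 + 5 = 29

29 m


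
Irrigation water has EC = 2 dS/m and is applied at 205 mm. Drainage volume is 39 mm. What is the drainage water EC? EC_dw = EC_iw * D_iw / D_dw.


EC_dw = EC_iw * D_iw / D_dw
EC_dw = 2 * 205 / 39
EC_dw = 410 / 39

10.5128 dS/m


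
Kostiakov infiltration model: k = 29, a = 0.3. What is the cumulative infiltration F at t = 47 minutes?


F = k * t^a = 29 * 47^0.3
F = 29 * 3.174164

92.0508 mm


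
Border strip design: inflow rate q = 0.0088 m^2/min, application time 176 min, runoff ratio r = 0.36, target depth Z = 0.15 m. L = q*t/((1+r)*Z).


L = q*t/((1+r)*Z)
L = 0.0088*176/((1+0.36)*0.15)
L = 1.5488/0.204

7.5922 m


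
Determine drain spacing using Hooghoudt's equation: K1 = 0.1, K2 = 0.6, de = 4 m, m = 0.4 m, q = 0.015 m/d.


S^2 = 8*K2*de*m/q + 4*K1*m^2/q
S^2 = 8*0.6*4*0.4/0.015 + 4*0.1*0.4^2/0.015
S = sqrt(516.2667)

22.7215 m


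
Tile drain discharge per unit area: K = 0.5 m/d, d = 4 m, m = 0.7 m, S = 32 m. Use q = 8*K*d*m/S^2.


q = 8*K*d*m/S^2
q = 8*0.5*4*0.7/32^2
q = 11.2000 / 1024

0.0109 m/d


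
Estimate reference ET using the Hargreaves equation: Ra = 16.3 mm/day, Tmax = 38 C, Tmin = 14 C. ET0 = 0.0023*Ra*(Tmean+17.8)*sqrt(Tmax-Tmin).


Tmean = (Tmax + Tmin)/2 = (38 + 14)/2 = 26.0
ET0 = 0.0023 * 16.3 * (26.0 + 17.8) * sqrt(38 - 14)
ET0 = 0.0023 * 16.3 * 43.8 * 4.898979

8.0444 mm/day


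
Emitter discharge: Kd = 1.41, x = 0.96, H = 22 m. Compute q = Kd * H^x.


q = Kd * H^x = 1.41 * 22^0.96 = 1.41 * 19.441321

27.4123 L/h


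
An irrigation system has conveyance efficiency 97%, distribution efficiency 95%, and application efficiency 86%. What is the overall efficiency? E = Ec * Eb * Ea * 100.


Ec = 0.97, Eb = 0.95, Ea = 0.86
E = 0.97 * 0.95 * 0.86 * 100 = 79.2490%

79.2490 %


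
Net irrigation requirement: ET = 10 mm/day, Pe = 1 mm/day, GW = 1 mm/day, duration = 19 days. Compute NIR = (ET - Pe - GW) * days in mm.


Daily deficit = ET - Pe - GW = 10 - 1 - 1 = 8 mm/day
NIR = 8 * 19 = 152 mm

152.0000 mm


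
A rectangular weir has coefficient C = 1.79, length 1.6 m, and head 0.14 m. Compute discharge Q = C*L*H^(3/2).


Q = C * L * H^(3/2) = 1.79 * 1.6 * 0.14^1.5 = 1.79 * 1.6 * 0.052383

0.1500 m^3/s


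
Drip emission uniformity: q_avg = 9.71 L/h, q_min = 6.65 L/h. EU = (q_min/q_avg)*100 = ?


EU = (q_min/q_avg)*100 = (6.65/9.71)*100 = 68.4861%

68.4861 %


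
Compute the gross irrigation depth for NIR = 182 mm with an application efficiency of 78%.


Ea = 78% = 0.78
GID = NIR / Ea = 182 / 0.78 = 233.3333 mm

233.3333 mm


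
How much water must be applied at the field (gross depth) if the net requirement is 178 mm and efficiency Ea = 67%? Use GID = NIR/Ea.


Ea = 67% = 0.67
GID = NIR / Ea = 178 / 0.67 = 265.6716 mm

265.6716 mm


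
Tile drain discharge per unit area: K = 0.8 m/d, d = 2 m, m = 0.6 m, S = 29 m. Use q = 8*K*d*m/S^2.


q = 8*K*d*m/S^2
q = 8*0.8*2*0.6/29^2
q = 7.6800 / 841

0.0091 m/d


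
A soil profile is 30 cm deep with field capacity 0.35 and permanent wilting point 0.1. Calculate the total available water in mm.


AWC = (FC - PWP) * d * 10
AWC = (0.35 - 0.1) * 30 * 10
AWC = 0.2500 * 30 * 10

75.0000 mm


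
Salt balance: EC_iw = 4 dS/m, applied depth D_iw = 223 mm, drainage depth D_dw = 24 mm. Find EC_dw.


EC_dw = EC_iw * D_iw / D_dw
EC_dw = 4 * 223 / 24
EC_dw = 892 / 24

37.1667 dS/m


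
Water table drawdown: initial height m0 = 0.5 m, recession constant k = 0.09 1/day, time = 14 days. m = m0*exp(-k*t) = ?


m = m0 * exp(-k*t)
m = 0.5 * exp(-0.09 * 14)
m = 0.5 * exp(-1.2600)

0.1418 m


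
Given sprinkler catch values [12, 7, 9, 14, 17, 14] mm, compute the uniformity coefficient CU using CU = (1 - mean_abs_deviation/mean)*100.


mean = 12.166667 mm
MAD = 2.833333 mm
CU = (1 - 2.833333/12.166667)*100

76.7123 %


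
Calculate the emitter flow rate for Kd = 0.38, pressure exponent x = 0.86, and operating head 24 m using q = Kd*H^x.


q = Kd * H^x = 0.38 * 24^0.86 = 0.38 * 15.380897

5.8447 L/h


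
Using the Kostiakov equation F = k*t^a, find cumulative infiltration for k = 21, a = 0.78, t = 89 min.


F = k * t^a = 21 * 89^0.78
F = 21 * 33.153105

696.2152 mm


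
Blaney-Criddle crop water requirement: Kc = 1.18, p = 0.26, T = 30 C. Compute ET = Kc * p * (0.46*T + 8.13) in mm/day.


ET = Kc * p * (0.46*T + 8.13)
ET = 1.18 * 0.26 * (0.46*30 + 8.13)
ET = 1.18 * 0.26 * 21.9300

6.7281 mm/day


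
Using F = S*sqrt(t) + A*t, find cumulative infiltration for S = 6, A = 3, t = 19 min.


F = S*sqrt(t) + A*t
F = 6*sqrt(19) + 3*19
F = 6*4.358899 + 57

83.1534 mm


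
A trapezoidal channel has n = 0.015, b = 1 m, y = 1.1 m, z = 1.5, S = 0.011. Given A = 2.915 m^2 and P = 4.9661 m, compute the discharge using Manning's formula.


R = A/P = 2.915/4.9661 = 0.586980
Q = (1/0.015) * 2.915 * 0.586980^(2/3) * 0.011^0.5

14.2887 m^3/s


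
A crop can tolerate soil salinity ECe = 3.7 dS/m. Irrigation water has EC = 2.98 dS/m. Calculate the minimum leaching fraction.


LR = ECiw / (5*ECe - ECiw)
LR = 2.98 / (5*3.7 - 2.98)
LR = 2.98 / 15.5200

0.1920


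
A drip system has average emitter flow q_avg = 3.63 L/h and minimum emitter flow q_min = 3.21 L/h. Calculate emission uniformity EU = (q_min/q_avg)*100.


EU = (q_min/q_avg)*100 = (3.21/3.63)*100 = 88.4298%

88.4298 %


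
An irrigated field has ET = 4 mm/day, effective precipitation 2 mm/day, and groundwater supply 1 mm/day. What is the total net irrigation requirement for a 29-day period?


Daily deficit = ET - Pe - GW = 4 - 2 - 1 = 1 mm/day
NIR = 1 * 29 = 29 mm

29.0000 mm


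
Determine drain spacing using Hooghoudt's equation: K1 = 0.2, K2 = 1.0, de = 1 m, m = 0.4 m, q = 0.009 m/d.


S^2 = 8*K2*de*m/q + 4*K1*m^2/q
S^2 = 8*1.0*1*0.4/0.009 + 4*0.2*0.4^2/0.009
S = sqrt(369.7778)

19.2296 m


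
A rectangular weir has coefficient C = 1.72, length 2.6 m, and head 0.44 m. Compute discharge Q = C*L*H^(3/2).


Q = C * L * H^(3/2) = 1.72 * 2.6 * 0.44^1.5 = 1.72 * 2.6 * 0.291863

1.3052 m^3/s


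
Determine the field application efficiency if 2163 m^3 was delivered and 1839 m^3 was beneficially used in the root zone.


Ea = V_root / V_field * 100 = 1839 / 2163 * 100 = 85.0208%

85.0208 %


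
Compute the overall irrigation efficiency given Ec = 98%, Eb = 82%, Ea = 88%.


Ec = 0.98, Eb = 0.82, Ea = 0.88
E = 0.98 * 0.82 * 0.88 * 100 = 70.7168%

70.7168 %


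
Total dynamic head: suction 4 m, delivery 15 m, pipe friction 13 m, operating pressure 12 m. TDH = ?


TDH = Hs + Hd + hf + Hp = 4 + 15 + 13 + 12 = 44

44 m


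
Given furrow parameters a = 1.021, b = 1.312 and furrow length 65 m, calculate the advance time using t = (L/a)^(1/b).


t = (L/a)^(1/b)
t = (65/1.021)^(1/1.312)
t = 63.663075^(1/1.312)

23.7091 min


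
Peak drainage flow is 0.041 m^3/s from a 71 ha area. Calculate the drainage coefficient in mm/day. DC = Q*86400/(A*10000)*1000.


DC = Q * 86400 / (A * 10000) * 1000
DC = 0.041 * 86400 / (71 * 10000) * 1000
DC = 3542400.0000 / 710000

4.9893 mm/day


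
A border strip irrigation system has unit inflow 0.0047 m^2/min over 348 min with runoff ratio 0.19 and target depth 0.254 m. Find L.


L = q*t/((1+r)*Z)
L = 0.0047*348/((1+0.19)*0.254)
L = 1.6356/0.30226

5.4112 m


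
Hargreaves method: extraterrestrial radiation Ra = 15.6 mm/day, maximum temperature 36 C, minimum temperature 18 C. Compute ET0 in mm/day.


Tmean = (Tmax + Tmin)/2 = (36 + 18)/2 = 27.0
ET0 = 0.0023 * 15.6 * (27.0 + 17.8) * sqrt(36 - 18)
ET0 = 0.0023 * 15.6 * 44.8 * 4.242641

6.8197 mm/day


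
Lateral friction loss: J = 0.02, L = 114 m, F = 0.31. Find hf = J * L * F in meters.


hf = J * L * F = 0.02 * 114 * 0.31 = 0.7068 m

0.7068 m


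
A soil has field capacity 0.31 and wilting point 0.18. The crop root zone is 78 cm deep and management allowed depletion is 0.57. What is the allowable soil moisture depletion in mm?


SMD = (FC - PWP) * d * MAD * 10
SMD = (0.31 - 0.18) * 78 * 0.57 * 10
SMD = 0.1300 * 78 * 0.57 * 10

57.7980 mm


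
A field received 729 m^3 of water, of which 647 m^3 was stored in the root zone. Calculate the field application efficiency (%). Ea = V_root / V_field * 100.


Ea = V_root / V_field * 100 = 647 / 729 * 100 = 88.7517%

88.7517 %


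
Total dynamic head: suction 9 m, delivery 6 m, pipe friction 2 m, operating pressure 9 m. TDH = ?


TDH = Hs + Hd + hf + Hp = 9 + 6 + 2 + 9 = 26

26 m


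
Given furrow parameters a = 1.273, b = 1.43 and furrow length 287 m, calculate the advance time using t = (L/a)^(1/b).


t = (L/a)^(1/b)
t = (287/1.273)^(1/1.43)
t = 225.451689^(1/1.43)

44.2071 min


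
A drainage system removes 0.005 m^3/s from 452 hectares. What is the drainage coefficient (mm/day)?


DC = Q * 86400 / (A * 10000) * 1000
DC = 0.005 * 86400 / (452 * 10000) * 1000
DC = 432000.0000 / 4520000

0.0956 mm/day


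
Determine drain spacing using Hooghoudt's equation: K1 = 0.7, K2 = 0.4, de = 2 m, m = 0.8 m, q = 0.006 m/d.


S^2 = 8*K2*de*m/q + 4*K1*m^2/q
S^2 = 8*0.4*2*0.8/0.006 + 4*0.7*0.8^2/0.006
S = sqrt(1152.0000)

33.9411 m


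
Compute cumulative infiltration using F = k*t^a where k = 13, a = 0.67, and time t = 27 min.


F = k * t^a = 13 * 27^0.67
F = 13 * 9.099420

118.2925 mm


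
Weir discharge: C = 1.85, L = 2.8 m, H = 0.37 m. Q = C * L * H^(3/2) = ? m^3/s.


Q = C * L * H^(3/2) = 1.85 * 2.8 * 0.37^1.5 = 1.85 * 2.8 * 0.225062

1.1658 m^3/s


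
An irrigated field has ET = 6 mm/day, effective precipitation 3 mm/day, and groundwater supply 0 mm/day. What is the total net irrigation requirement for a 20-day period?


Daily deficit = ET - Pe - GW = 6 - 3 - 0 = 3 mm/day
NIR = 3 * 20 = 60 mm

60.0000 mm


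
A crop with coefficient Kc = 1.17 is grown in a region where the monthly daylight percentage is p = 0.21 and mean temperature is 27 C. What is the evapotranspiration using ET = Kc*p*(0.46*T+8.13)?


ET = Kc * p * (0.46*T + 8.13)
ET = 1.17 * 0.21 * (0.46*27 + 8.13)
ET = 1.17 * 0.21 * 20.5500

5.0491 mm/day


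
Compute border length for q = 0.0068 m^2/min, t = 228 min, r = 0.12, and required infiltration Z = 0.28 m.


L = q*t/((1+r)*Z)
L = 0.0068*228/((1+0.12)*0.28)
L = 1.5504/0.3136

4.9439 m


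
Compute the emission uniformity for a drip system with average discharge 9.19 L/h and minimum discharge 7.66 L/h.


EU = (q_min/q_avg)*100 = (7.66/9.19)*100 = 83.3515%

83.3515 %


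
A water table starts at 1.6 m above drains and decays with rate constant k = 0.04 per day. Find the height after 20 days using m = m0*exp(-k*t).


m = m0 * exp(-k*t)
m = 1.6 * exp(-0.04 * 20)
m = 1.6 * exp(-0.8000)

0.7189 m


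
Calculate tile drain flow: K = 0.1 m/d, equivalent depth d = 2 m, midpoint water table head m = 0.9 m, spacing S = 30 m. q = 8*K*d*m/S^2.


q = 8*K*d*m/S^2
q = 8*0.1*2*0.9/30^2
q = 1.4400 / 900

0.0016 m/d


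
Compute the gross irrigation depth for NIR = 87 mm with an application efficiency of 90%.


Ea = 90% = 0.9
GID = NIR / Ea = 87 / 0.9 = 96.6667 mm

96.6667 mm


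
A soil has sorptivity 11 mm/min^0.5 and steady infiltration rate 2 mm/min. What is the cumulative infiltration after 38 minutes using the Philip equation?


F = S*sqrt(t) + A*t
F = 11*sqrt(38) + 2*38
F = 11*6.164414 + 76

143.8086 mm


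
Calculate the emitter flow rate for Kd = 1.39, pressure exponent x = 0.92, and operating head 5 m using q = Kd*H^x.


q = Kd * H^x = 1.39 * 5^0.92 = 1.39 * 4.395947

6.1104 L/h


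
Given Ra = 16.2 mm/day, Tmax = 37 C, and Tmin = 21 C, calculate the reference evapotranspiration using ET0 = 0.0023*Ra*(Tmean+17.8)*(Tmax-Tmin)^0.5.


Tmean = (Tmax + Tmin)/2 = (37 + 21)/2 = 29.0
ET0 = 0.0023 * 16.2 * (29.0 + 17.8) * sqrt(37 - 21)
ET0 = 0.0023 * 16.2 * 46.8 * 4.000000

6.9751 mm/day


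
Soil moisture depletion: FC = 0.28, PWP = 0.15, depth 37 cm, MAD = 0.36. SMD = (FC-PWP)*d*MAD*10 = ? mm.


SMD = (FC - PWP) * d * MAD * 10
SMD = (0.28 - 0.15) * 37 * 0.36 * 10
SMD = 0.1300 * 37 * 0.36 * 10

17.3160 mm


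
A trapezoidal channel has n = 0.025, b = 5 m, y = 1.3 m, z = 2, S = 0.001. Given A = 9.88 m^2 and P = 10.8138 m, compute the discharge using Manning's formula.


R = A/P = 9.88/10.8138 = 0.913647
Q = (1/0.025) * 9.88 * 0.913647^(2/3) * 0.001^0.5

11.7671 m^3/s


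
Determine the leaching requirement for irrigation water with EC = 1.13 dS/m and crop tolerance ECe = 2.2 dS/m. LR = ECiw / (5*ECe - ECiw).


LR = ECiw / (5*ECe - ECiw)
LR = 1.13 / (5*2.2 - 1.13)
LR = 1.13 / 9.8700

0.1145


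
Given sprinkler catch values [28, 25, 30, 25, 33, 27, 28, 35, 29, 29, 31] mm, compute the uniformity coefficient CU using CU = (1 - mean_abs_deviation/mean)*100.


mean = 29.090909 mm
MAD = 2.297521 mm
CU = (1 - 2.297521/29.090909)*100

92.1023 %


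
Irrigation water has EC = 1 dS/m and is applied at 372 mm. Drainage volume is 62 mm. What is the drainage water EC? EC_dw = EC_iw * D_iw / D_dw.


EC_dw = EC_iw * D_iw / D_dw
EC_dw = 1 * 372 / 62
EC_dw = 372 / 62

6.0000 dS/m


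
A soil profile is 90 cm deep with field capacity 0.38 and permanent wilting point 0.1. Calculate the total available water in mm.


AWC = (FC - PWP) * d * 10
AWC = (0.38 - 0.1) * 90 * 10
AWC = 0.2800 * 90 * 10

252.0000 mm


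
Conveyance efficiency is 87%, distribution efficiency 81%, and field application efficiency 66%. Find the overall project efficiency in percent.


Ec = 0.87, Eb = 0.81, Ea = 0.66
E = 0.87 * 0.81 * 0.66 * 100 = 46.5102%

46.5102 %


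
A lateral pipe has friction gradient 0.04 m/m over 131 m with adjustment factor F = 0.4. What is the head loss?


hf = J * L * F = 0.04 * 131 * 0.4 = 2.0960 m

2.0960 m


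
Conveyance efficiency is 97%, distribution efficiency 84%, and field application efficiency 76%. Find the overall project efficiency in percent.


Ec = 0.97, Eb = 0.84, Ea = 0.76
E = 0.97 * 0.84 * 0.76 * 100 = 61.9248%

61.9248 %


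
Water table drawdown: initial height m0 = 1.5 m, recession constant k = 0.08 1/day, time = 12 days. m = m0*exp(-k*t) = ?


m = m0 * exp(-k*t)
m = 1.5 * exp(-0.08 * 12)
m = 1.5 * exp(-0.9600)

0.5743 m


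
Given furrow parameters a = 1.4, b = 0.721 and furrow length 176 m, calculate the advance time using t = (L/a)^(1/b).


t = (L/a)^(1/b)
t = (176/1.4)^(1/0.721)
t = 125.714286^(1/0.721)

816.1460 min


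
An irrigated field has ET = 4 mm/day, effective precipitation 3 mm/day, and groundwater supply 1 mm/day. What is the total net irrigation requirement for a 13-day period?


Daily deficit = ET - Pe - GW = 4 - 3 - 1 = 0 mm/day
NIR = 0 * 13 = 0 mm

0 mm


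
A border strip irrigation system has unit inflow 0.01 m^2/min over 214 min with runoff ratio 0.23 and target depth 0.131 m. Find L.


L = q*t/((1+r)*Z)
L = 0.01*214/((1+0.23)*0.131)
L = 2.14/0.16113

13.2812 m


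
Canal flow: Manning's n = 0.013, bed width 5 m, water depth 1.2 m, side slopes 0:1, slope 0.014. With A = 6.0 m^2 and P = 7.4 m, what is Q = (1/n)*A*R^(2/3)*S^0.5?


R = A/P = 6.0/7.4 = 0.810811
Q = (1/0.013) * 6.0 * 0.810811^(2/3) * 0.014^0.5

47.4845 m^3/s


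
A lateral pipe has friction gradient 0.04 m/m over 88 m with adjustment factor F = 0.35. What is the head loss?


hf = J * L * F = 0.04 * 88 * 0.35 = 1.2320 m

1.2320 m


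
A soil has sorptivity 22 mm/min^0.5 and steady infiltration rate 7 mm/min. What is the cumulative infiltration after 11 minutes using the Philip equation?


F = S*sqrt(t) + A*t
F = 22*sqrt(11) + 7*11
F = 22*3.316625 + 77

149.9658 mm


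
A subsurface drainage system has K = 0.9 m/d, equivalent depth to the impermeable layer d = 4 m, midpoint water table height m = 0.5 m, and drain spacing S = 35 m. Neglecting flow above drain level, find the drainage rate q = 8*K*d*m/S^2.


q = 8*K*d*m/S^2
q = 8*0.9*4*0.5/35^2
q = 14.4000 / 1225

0.0118 m/d


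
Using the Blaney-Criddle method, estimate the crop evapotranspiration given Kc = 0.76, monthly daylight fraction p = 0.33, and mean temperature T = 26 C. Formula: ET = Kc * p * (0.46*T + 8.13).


ET = Kc * p * (0.46*T + 8.13)
ET = 0.76 * 0.33 * (0.46*26 + 8.13)
ET = 0.76 * 0.33 * 20.0900

5.0386 mm/day


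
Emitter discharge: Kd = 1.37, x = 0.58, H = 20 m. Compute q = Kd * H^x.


q = Kd * H^x = 1.37 * 20^0.58 = 1.37 * 5.683258

7.7861 L/h


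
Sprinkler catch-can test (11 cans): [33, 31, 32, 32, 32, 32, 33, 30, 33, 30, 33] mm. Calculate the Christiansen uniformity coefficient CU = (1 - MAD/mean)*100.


mean = 31.909091 mm
MAD = 0.859504 mm
CU = (1 - 0.859504/31.909091)*100

97.3064 %


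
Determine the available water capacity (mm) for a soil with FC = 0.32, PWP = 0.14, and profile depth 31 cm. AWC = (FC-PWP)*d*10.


AWC = (FC - PWP) * d * 10
AWC = (0.32 - 0.14) * 31 * 10
AWC = 0.1800 * 31 * 10

55.8000 mm


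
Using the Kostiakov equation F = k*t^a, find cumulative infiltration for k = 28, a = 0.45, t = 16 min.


F = k * t^a = 28 * 16^0.45
F = 28 * 3.482202

97.5017 mm


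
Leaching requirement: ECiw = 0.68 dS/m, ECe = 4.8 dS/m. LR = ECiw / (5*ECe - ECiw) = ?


LR = ECiw / (5*ECe - ECiw)
LR = 0.68 / (5*4.8 - 0.68)
LR = 0.68 / 23.3200

0.0292


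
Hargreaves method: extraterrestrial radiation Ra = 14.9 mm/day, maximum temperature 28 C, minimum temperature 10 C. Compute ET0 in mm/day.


Tmean = (Tmax + Tmin)/2 = (28 + 10)/2 = 19.0
ET0 = 0.0023 * 14.9 * (19.0 + 17.8) * sqrt(28 - 10)
ET0 = 0.0023 * 14.9 * 36.8 * 4.242641

5.3505 mm/day


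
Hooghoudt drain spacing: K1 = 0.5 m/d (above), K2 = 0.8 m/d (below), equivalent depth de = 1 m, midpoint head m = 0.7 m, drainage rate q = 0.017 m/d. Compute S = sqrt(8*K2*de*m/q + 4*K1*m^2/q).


S^2 = 8*K2*de*m/q + 4*K1*m^2/q
S^2 = 8*0.8*1*0.7/0.017 + 4*0.5*0.7^2/0.017
S = sqrt(321.1765)

17.9214 m


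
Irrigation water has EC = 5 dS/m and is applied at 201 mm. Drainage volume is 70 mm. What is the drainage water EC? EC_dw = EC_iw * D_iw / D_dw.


EC_dw = EC_iw * D_iw / D_dw
EC_dw = 5 * 201 / 70
EC_dw = 1005 / 70

14.3571 dS/m


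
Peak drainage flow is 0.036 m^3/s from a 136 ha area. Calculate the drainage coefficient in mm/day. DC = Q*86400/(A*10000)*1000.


DC = Q * 86400 / (A * 10000) * 1000
DC = 0.036 * 86400 / (136 * 10000) * 1000
DC = 3110400.0000 / 1360000

2.2871 mm/day


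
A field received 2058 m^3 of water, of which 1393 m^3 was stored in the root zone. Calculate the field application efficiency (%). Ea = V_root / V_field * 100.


Ea = V_root / V_field * 100 = 1393 / 2058 * 100 = 67.6871%

67.6871 %


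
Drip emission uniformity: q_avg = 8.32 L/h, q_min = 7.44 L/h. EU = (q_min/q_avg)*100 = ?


EU = (q_min/q_avg)*100 = (7.44/8.32)*100 = 89.4231%

89.4231 %


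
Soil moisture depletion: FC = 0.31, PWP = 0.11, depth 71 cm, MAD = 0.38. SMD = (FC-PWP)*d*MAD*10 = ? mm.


SMD = (FC - PWP) * d * MAD * 10
SMD = (0.31 - 0.11) * 71 * 0.38 * 10
SMD = 0.2000 * 71 * 0.38 * 10

53.9600 mm


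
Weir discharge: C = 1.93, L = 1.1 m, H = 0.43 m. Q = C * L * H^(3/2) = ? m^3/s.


Q = C * L * H^(3/2) = 1.93 * 1.1 * 0.43^1.5 = 1.93 * 1.1 * 0.281970

0.5986 m^3/s


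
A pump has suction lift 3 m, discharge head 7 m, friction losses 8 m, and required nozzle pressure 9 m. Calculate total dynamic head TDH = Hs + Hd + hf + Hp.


TDH = Hs + Hd + hf + Hp = 3 + 7 + 8 + 9 = 27

27 m


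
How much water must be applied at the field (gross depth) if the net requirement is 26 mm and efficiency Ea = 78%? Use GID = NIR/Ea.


Ea = 78% = 0.78
GID = NIR / Ea = 26 / 0.78 = 33.3333 mm

33.3333 mm


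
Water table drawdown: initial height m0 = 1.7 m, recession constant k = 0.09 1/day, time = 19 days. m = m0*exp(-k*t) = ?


m = m0 * exp(-k*t)
m = 1.7 * exp(-0.09 * 19)
m = 1.7 * exp(-1.7100)

0.3075 m


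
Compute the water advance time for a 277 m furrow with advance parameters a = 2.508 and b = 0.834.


t = (L/a)^(1/b)
t = (277/2.508)^(1/0.834)
t = 110.446571^(1/0.834)

281.7233 min


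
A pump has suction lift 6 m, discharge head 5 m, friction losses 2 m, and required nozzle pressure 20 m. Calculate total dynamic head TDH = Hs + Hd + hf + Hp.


TDH = Hs + Hd + hf + Hp = 6 + 5 + 2 + 20 = 33

33 m


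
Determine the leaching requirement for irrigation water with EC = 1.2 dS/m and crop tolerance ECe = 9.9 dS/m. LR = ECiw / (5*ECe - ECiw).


LR = ECiw / (5*ECe - ECiw)
LR = 1.2 / (5*9.9 - 1.2)
LR = 1.2 / 48.3000

0.0248


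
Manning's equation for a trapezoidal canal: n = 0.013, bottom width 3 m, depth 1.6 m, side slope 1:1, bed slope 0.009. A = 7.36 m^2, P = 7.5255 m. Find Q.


R = A/P = 7.36/7.5255 = 0.978008
Q = (1/0.013) * 7.36 * 0.978008^(2/3) * 0.009^0.5

52.9197 m^3/s


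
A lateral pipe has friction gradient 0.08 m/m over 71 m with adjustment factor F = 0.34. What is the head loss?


hf = J * L * F = 0.08 * 71 * 0.34 = 1.9312 m

1.9312 m


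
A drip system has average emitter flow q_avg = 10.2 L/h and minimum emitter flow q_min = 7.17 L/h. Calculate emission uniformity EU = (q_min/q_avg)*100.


EU = (q_min/q_avg)*100 = (7.17/10.2)*100 = 70.2941%

70.2941 %


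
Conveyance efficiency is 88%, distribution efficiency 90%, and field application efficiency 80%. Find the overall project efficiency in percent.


Ec = 0.88, Eb = 0.9, Ea = 0.8
E = 0.88 * 0.9 * 0.8 * 100 = 63.3600%

63.3600 %


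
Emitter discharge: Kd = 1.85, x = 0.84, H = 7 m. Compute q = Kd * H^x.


q = Kd * H^x = 1.85 * 7^0.84 = 1.85 * 5.127225

9.4854 L/h


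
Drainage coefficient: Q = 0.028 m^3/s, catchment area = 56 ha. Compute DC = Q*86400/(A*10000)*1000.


DC = Q * 86400 / (A * 10000) * 1000
DC = 0.028 * 86400 / (56 * 10000) * 1000
DC = 2419200.0000 / 560000

4.3200 mm/day


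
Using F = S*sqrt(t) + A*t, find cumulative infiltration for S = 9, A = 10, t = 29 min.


F = S*sqrt(t) + A*t
F = 9*sqrt(29) + 10*29
F = 9*5.385165 + 290

338.4665 mm


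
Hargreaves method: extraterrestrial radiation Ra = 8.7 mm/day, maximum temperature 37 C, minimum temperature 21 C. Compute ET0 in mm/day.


Tmean = (Tmax + Tmin)/2 = (37 + 21)/2 = 29.0
ET0 = 0.0023 * 8.7 * (29.0 + 17.8) * sqrt(37 - 21)
ET0 = 0.0023 * 8.7 * 46.8 * 4.000000

3.7459 mm/day


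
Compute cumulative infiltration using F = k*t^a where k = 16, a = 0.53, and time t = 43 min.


F = k * t^a = 16 * 43^0.53
F = 16 * 7.340714

117.4514 mm


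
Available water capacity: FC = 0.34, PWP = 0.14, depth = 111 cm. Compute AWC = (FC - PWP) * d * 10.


AWC = (FC - PWP) * d * 10
AWC = (0.34 - 0.14) * 111 * 10
AWC = 0.2000 * 111 * 10

222.0000 mm


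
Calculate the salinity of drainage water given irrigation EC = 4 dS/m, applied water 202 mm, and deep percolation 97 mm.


EC_dw = EC_iw * D_iw / D_dw
EC_dw = 4 * 202 / 97
EC_dw = 808 / 97

8.3299 dS/m


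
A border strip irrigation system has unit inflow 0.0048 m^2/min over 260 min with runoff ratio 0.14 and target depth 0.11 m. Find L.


L = q*t/((1+r)*Z)
L = 0.0048*260/((1+0.14)*0.11)
L = 1.248/0.1254

9.9522 m


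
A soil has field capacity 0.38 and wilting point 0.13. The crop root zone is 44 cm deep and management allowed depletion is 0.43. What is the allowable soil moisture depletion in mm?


SMD = (FC - PWP) * d * MAD * 10
SMD = (0.38 - 0.13) * 44 * 0.43 * 10
SMD = 0.2500 * 44 * 0.43 * 10

47.3000 mm


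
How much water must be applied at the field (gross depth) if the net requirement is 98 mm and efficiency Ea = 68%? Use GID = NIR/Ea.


Ea = 68% = 0.68
GID = NIR / Ea = 98 / 0.68 = 144.1176 mm

144.1176 mm


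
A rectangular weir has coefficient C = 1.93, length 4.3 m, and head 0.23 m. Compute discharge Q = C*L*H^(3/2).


Q = C * L * H^(3/2) = 1.93 * 4.3 * 0.23^1.5 = 1.93 * 4.3 * 0.110304

0.9154 m^3/s


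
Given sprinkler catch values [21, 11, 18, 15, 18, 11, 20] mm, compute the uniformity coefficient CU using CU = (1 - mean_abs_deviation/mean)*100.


mean = 16.285714 mm
MAD = 3.387755 mm
CU = (1 - 3.387755/16.285714)*100

79.1980 %


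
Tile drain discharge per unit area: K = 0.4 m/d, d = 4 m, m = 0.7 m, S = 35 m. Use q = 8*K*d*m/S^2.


q = 8*K*d*m/S^2
q = 8*0.4*4*0.7/35^2
q = 8.9600 / 1225

0.0073 m/d


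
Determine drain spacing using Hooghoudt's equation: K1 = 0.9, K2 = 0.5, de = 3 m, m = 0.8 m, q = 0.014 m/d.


S^2 = 8*K2*de*m/q + 4*K1*m^2/q
S^2 = 8*0.5*3*0.8/0.014 + 4*0.9*0.8^2/0.014
S = sqrt(850.2857)

29.1597 m


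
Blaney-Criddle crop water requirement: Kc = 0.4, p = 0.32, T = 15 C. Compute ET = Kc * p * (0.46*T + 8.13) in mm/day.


ET = Kc * p * (0.46*T + 8.13)
ET = 0.4 * 0.32 * (0.46*15 + 8.13)
ET = 0.4 * 0.32 * 15.0300

1.9238 mm/day


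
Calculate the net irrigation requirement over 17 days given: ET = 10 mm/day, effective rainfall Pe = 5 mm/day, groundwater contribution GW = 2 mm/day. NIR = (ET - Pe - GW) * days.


Daily deficit = ET - Pe - GW = 10 - 5 - 2 = 3 mm/day
NIR = 3 * 17 = 51 mm

51.0000 mm


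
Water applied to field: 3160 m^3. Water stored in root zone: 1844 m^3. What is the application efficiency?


Ea = V_root / V_field * 100 = 1844 / 3160 * 100 = 58.3544%

58.3544 %


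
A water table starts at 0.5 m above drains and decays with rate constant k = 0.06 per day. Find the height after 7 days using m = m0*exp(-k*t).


m = m0 * exp(-k*t)
m = 0.5 * exp(-0.06 * 7)
m = 0.5 * exp(-0.4200)

0.3285 m


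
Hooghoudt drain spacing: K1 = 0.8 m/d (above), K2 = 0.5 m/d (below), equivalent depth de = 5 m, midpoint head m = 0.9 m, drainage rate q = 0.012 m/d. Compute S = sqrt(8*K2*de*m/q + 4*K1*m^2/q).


S^2 = 8*K2*de*m/q + 4*K1*m^2/q
S^2 = 8*0.5*5*0.9/0.012 + 4*0.8*0.9^2/0.012
S = sqrt(1716.0000)

41.4246 m


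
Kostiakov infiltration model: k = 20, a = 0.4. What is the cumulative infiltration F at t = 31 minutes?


F = k * t^a = 20 * 31^0.4
F = 20 * 3.949523

78.9905 mm


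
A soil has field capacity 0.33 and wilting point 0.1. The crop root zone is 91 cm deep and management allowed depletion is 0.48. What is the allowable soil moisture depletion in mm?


SMD = (FC - PWP) * d * MAD * 10
SMD = (0.33 - 0.1) * 91 * 0.48 * 10
SMD = 0.2300 * 91 * 0.48 * 10

100.4640 mm


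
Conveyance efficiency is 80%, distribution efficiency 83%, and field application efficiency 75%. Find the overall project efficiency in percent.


Ec = 0.8, Eb = 0.83, Ea = 0.75
E = 0.8 * 0.83 * 0.75 * 100 = 49.8000%

49.8000 %


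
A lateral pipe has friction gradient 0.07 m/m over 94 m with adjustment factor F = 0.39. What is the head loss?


hf = J * L * F = 0.07 * 94 * 0.39 = 2.5662 m

2.5662 m


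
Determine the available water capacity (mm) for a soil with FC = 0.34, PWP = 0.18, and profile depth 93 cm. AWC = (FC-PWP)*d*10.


AWC = (FC - PWP) * d * 10
AWC = (0.34 - 0.18) * 93 * 10
AWC = 0.1600 * 93 * 10

148.8000 mm


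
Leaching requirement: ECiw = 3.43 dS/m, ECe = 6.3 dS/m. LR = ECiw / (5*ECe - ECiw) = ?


LR = ECiw / (5*ECe - ECiw)
LR = 3.43 / (5*6.3 - 3.43)
LR = 3.43 / 28.0700

0.1222


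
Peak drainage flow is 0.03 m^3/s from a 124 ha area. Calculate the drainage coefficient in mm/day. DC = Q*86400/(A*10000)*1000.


DC = Q * 86400 / (A * 10000) * 1000
DC = 0.03 * 86400 / (124 * 10000) * 1000
DC = 2592000.0000 / 1240000

2.0903 mm/day


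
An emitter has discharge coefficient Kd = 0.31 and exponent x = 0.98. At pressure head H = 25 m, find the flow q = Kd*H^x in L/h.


q = Kd * H^x = 0.31 * 25^0.98 = 0.31 * 23.441274

7.2668 L/h


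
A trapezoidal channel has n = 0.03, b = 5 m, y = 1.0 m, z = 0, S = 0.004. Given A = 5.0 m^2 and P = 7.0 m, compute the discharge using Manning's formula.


R = A/P = 5.0/7.0 = 0.714286
Q = (1/0.03) * 5.0 * 0.714286^(2/3) * 0.004^0.5

8.4229 m^3/s


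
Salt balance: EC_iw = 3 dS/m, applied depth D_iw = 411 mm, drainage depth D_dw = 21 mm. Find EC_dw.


EC_dw = EC_iw * D_iw / D_dw
EC_dw = 3 * 411 / 21
EC_dw = 1233 / 21

58.7143 dS/m


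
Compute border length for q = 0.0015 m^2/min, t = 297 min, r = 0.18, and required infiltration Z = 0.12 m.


L = q*t/((1+r)*Z)
L = 0.0015*297/((1+0.18)*0.12)
L = 0.4455/0.1416

3.1462 m


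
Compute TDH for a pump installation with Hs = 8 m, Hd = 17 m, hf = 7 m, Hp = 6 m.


TDH = Hs + Hd + hf + Hp = 8 + 17 + 7 + 6 = 38

38 m


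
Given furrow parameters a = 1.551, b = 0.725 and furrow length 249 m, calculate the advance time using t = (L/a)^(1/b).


t = (L/a)^(1/b)
t = (249/1.551)^(1/0.725)
t = 160.541586^(1/0.725)

1102.0206 min


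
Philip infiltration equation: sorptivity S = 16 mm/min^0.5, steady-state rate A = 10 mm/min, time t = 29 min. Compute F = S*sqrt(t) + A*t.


F = S*sqrt(t) + A*t
F = 16*sqrt(29) + 10*29
F = 16*5.385165 + 290

376.1626 mm


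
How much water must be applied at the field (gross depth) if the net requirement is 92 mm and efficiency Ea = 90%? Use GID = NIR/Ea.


Ea = 90% = 0.9
GID = NIR / Ea = 92 / 0.9 = 102.2222 mm

102.2222 mm


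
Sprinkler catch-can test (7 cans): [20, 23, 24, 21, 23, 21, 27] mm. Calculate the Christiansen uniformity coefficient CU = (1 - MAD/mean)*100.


mean = 22.714286 mm
MAD = 1.755102 mm
CU = (1 - 1.755102/22.714286)*100

92.2731 %


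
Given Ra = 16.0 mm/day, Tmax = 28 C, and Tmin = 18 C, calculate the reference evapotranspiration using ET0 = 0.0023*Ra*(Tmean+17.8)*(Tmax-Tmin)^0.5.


Tmean = (Tmax + Tmin)/2 = (28 + 18)/2 = 23.0
ET0 = 0.0023 * 16.0 * (23.0 + 17.8) * sqrt(28 - 18)
ET0 = 0.0023 * 16.0 * 40.8 * 3.162278

4.7480 mm/day


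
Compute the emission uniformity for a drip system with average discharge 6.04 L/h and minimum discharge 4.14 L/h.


EU = (q_min/q_avg)*100 = (4.14/6.04)*100 = 68.5430%

68.5430 %


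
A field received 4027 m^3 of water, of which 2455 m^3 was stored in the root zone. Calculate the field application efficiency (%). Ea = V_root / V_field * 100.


Ea = V_root / V_field * 100 = 2455 / 4027 * 100 = 60.9635%

60.9635 %


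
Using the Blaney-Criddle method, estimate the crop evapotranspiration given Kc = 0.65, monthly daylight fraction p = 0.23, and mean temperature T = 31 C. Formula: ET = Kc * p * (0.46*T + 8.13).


ET = Kc * p * (0.46*T + 8.13)
ET = 0.65 * 0.23 * (0.46*31 + 8.13)
ET = 0.65 * 0.23 * 22.3900

3.3473 mm/day


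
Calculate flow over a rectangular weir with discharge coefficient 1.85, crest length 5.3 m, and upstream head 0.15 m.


Q = C * L * H^(3/2) = 1.85 * 5.3 * 0.15^1.5 = 1.85 * 5.3 * 0.058095

0.5696 m^3/s


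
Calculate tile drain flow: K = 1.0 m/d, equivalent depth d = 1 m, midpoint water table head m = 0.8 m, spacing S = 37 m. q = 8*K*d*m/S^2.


q = 8*K*d*m/S^2
q = 8*1.0*1*0.8/37^2
q = 6.4000 / 1369

0.0047 m/d


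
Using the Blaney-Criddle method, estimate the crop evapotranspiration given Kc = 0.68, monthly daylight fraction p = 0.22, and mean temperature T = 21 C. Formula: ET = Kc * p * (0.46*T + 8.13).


ET = Kc * p * (0.46*T + 8.13)
ET = 0.68 * 0.22 * (0.46*21 + 8.13)
ET = 0.68 * 0.22 * 17.7900

2.6614 mm/day


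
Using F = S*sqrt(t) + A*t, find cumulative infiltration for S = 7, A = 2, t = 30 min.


F = S*sqrt(t) + A*t
F = 7*sqrt(30) + 2*30
F = 7*5.477226 + 60

98.3406 mm


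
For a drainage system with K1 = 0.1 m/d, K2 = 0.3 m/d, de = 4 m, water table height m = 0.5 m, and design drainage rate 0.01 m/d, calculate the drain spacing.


S^2 = 8*K2*de*m/q + 4*K1*m^2/q
S^2 = 8*0.3*4*0.5/0.01 + 4*0.1*0.5^2/0.01
S = sqrt(490.0000)

22.1359 m


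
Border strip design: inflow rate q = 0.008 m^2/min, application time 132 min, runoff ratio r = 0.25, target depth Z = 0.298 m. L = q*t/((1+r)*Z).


L = q*t/((1+r)*Z)
L = 0.008*132/((1+0.25)*0.298)
L = 1.056/0.3725

2.8349 m


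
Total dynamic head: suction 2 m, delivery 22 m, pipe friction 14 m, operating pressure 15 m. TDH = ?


TDH = Hs + Hd + hf + Hp = 2 + 22 + 14 + 15 = 53

53 m


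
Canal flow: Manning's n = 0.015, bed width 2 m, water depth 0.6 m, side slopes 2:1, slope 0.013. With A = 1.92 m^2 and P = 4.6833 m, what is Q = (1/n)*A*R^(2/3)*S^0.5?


R = A/P = 1.92/4.6833 = 0.409967
Q = (1/0.015) * 1.92 * 0.409967^(2/3) * 0.013^0.5

8.0540 m^3/s
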